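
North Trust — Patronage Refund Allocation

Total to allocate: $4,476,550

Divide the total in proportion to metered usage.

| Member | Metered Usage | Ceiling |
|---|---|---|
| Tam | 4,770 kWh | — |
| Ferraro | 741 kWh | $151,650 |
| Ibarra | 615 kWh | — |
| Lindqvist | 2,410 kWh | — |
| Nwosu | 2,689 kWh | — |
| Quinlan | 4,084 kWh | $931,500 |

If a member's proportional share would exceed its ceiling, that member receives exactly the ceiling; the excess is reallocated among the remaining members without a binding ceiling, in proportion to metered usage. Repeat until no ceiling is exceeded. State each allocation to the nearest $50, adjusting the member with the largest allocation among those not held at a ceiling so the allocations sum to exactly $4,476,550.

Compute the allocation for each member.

Tam: $1,543,950; Ferraro: $151,650; Ibarra: $199,050; Lindqvist: $780,050; Nwosu: $870,350; Quinlan: $931,500

Combined metered usage = 15,309.
Proportional shares (ignoring caps): Tam 1,394,809.82; Ferraro 216,678.00; Ibarra 179,833.97; Lindqvist 704,715.23; Nwosu 786,298.45; Quinlan 1,194,214.53.
Cap binds for Ferraro ($151,650), Quinlan ($931,500); remaining pool $3,393,400 reallocated over remaining metered usage 10,484.
Redistributed shares: Tam 1,543,925.79 → $1,543,950; Ibarra 199,059.61 → $199,050; Lindqvist 780,054.75 → $780,050; Nwosu 870,359.84 → $870,350.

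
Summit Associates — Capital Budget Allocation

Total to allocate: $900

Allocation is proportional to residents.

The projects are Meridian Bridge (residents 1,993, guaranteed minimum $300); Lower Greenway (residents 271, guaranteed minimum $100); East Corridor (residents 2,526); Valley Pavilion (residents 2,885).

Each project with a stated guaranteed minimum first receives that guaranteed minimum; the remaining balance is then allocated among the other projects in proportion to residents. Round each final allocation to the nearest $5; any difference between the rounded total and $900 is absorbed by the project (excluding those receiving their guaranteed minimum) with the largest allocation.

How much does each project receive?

Meridian Bridge: $300 · Lower Greenway: $100 · East Corridor: $235 · Valley Pavilion: $265

Minimums first: Meridian Bridge $300; Lower Greenway $100. Remaining pool $500.
Remaining pool split over remaining residents 5,411: East Corridor 233.41 → $235; Valley Pavilion 266.59 → $265.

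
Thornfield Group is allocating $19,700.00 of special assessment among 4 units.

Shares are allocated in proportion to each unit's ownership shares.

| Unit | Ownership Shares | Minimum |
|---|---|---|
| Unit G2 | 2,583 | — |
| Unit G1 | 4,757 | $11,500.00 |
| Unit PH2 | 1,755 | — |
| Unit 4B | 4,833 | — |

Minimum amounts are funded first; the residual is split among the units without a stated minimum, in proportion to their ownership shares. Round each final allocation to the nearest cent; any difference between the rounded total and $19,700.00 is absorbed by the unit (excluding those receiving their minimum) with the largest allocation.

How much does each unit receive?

Unit G2: $2,309.52 · Unit G1: $11,500.00 · Unit PH2: $1,569.19 · Unit 4B: $4,321.29

Guaranteed amounts: Unit G1 $11,500.00. Remaining pool $8,200.00.
Remaining pool split over remaining ownership shares 9,171: Unit G2 2,309.5191 → $2,309.52; Unit PH2 1,569.1855 → $1,569.19; Unit 4B 4,321.2954 → $4,321.30.
Rounding difference −$0.01 applied to Unit 4B → $4,321.29.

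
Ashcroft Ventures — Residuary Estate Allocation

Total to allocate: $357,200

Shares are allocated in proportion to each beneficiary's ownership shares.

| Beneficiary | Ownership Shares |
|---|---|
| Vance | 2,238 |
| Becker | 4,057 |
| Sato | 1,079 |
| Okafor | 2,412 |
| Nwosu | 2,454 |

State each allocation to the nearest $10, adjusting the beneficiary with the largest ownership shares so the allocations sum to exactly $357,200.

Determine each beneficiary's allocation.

Vance: $65,310 · Becker: $118,390 · Sato: $31,490 · Okafor: $70,390 · Nwosu: $71,620

Sum of ownership shares: 12,240.
Pro-rata amounts: Vance 2,238/12,240 × $357,200 = 65,311.57; Becker 4,057/12,240 × $357,200 = 118,395.46; Sato 1,079/12,240 × $357,200 = 31,488.46; Okafor 2,412/12,240 × $357,200 = 70,389.41; Nwosu 2,454/12,240 × $357,200 = 71,615.10.
Rounded to nearest $10: Vance $65,310; Becker $118,400; Sato $31,490; Okafor $70,390; Nwosu $71,620. Sum = $357,210.
Difference $357,200 − $357,210 = −$10 applied to largest ownership shares (Becker): Becker becomes $118,390.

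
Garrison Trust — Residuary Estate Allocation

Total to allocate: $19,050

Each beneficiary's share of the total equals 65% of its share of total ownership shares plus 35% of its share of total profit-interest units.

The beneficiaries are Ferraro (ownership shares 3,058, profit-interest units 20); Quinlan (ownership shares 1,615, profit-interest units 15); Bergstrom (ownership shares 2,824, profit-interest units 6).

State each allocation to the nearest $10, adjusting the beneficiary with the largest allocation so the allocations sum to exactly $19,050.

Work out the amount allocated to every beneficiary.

Ferraro: $8,300 | Quinlan: $5,110 | Bergstrom: $5,640

Totals — ownership shares 7,497, profit-interest units 41.
Combined weights (65% ownership shares + 35% profit-interest units): Ferraro 0.4359; Quinlan 0.2681; Bergstrom 0.2961.
Raw shares: Ferraro 8,303.22; Quinlan 5,106.76; Bergstrom 5,640.02.
After rounding ($10): Ferraro $8,300; Quinlan $5,110; Bergstrom $5,640. Sum = $19,050.
Sum already equals the total — no adjustment.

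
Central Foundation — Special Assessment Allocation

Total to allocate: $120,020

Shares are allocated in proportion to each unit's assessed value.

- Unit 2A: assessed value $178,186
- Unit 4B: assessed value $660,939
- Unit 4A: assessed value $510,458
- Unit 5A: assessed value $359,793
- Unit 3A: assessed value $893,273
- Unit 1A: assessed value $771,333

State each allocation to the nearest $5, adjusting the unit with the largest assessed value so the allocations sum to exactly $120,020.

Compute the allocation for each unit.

Unit 2A: $6,340 · Unit 4B: $23,510 · Unit 4A: $18,160 · Unit 5A: $12,800 · Unit 3A: $31,770 · Unit 1A: $27,440

Sum of assessed value: 178,186 + 660,939 + 510,458 + 359,793 + 893,273 + 771,333 = 3,373,982.
Unrounded shares: Unit 2A 6,338.47; Unit 4B 23,511.06; Unit 4A 18,158.12; Unit 5A 12,798.63; Unit 3A 31,775.70; Unit 1A 27,438.02.
Rounded to nearest $5: Unit 2A $6,340; Unit 4B $23,510; Unit 4A $18,160; Unit 5A $12,800; Unit 3A $31,775; Unit 1A $27,440. Sum = $120,025.
Difference $120,020 − $120,025 = −$5 applied to largest assessed value (Unit 3A): Unit 3A becomes $31,770.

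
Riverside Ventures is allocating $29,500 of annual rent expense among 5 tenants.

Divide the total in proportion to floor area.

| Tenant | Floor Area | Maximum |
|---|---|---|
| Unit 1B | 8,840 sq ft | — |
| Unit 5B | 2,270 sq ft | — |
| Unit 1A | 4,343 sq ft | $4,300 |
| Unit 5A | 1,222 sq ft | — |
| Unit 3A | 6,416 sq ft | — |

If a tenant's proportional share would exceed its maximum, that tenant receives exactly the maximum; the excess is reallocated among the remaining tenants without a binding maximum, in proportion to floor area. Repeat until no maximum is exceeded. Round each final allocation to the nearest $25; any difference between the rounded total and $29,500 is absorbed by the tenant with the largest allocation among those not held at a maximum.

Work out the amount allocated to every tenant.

Unit 1B: $11,875 | Unit 5B: $3,050 | Unit 1A: $4,300 | Unit 5A: $1,650 | Unit 3A: $8,625

Combined floor area = 23,091.
Pro-rata shares before constraints: Unit 1B 11,293.58; Unit 5B 2,900.05; Unit 1A 5,548.42; Unit 5A 1,561.17; Unit 3A 8,196.79.
Held at cap: Unit 1A ($4,300); remaining pool $25,200 reallocated over remaining floor area 18,748.
Redistributed shares: Unit 1B 11,882.23 → $11,875; Unit 5B 3,051.21 → $3,050; Unit 5A 1,642.54 → $1,650; Unit 3A 8,624.02 → $8,625.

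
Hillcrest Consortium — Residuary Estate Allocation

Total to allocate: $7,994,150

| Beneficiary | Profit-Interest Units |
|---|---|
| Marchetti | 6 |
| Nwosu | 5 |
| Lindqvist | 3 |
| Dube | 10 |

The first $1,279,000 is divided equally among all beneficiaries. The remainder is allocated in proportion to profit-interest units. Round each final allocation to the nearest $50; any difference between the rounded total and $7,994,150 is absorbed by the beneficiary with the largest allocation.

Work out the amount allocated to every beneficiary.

Equal tier: $1,279,000 ÷ 4 = $319,750 apiece.
Remainder $6,715,150 by profit-interest units (total 24): Marchetti 1,678,787.50 → $1,678,800; Nwosu 1,398,989.58 → $1,399,000; Lindqvist 839,393.75 → $839,400; Dube 2,797,979.17 → $2,798,000.
Rounding difference −$50 on remainder applied to Dube.
Totals: Marchetti $319,750 + $1,678,800 = $1,998,550; Nwosu $319,750 + $1,399,000 = $1,718,750; Lindqvist $319,750 + $839,400 = $1,159,150; Dube $319,750 + $2,797,950 = $3,117,700.

Marchetti: $1,998,550; Nwosu: $1,718,750; Lindqvist: $1,159,150; Dube: $3,117,700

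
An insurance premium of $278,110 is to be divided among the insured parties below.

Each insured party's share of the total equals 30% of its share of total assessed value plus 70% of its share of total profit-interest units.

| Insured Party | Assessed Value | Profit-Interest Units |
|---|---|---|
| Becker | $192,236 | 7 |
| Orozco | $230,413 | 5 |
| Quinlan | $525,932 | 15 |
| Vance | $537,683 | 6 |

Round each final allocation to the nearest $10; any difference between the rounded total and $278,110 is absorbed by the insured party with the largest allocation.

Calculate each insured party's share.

Becker: $52,090; Orozco: $42,430; Quinlan: $118,010; Vance: $65,580

Totals — assessed value 1,486,264, profit-interest units 33.
Composite weights (30% assessed value + 70% profit-interest units): Becker 0.1873; Orozco 0.1526; Quinlan 0.4243; Vance 0.2358.
Raw shares: Becker 52,086.49; Orozco 42,430.99; Quinlan 118,013.29; Vance 65,579.22.
Rounded to nearest $10: Becker $52,090; Orozco $42,430; Quinlan $118,010; Vance $65,580. Sum = $278,110.
Rounded total matches; no reconciliation needed.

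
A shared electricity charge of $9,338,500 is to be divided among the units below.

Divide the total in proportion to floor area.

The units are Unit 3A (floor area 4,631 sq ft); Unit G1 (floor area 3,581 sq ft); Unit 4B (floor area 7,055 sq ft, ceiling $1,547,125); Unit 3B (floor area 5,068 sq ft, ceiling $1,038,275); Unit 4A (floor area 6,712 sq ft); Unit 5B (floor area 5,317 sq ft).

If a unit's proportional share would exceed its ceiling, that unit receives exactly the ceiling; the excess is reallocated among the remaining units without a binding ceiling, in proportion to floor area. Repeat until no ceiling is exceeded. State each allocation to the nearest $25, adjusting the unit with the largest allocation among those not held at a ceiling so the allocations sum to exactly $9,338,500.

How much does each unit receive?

Sum of floor area: 32,364.
Pro-rata shares before constraints: Unit 3A 1,336,256.13; Unit G1 1,033,282.92; Unit 4B 2,035,691.43; Unit 3B 1,462,350.70; Unit 4A 1,936,720.18; Unit 5B 1,534,198.63.
Cap binds for Unit 4B ($1,547,125), Unit 3B ($1,038,275); remaining pool $6,753,100 reallocated over remaining floor area 20,241.
Redistributed shares: Unit 3A 1,545,062.30 → $1,545,050; Unit G1 1,194,745.87 → $1,194,750; Unit 4A 2,239,356.12 → $2,239,350; Unit 5B 1,773,935.71 → $1,773,925.
Rounding difference +$25 applied to Unit 4A → $2,239,375.

Unit 3A: $1,545,050 · Unit G1: $1,194,750 · Unit 4B: $1,547,125 · Unit 3B: $1,038,275 · Unit 4A: $2,239,375 · Unit 5B: $1,773,925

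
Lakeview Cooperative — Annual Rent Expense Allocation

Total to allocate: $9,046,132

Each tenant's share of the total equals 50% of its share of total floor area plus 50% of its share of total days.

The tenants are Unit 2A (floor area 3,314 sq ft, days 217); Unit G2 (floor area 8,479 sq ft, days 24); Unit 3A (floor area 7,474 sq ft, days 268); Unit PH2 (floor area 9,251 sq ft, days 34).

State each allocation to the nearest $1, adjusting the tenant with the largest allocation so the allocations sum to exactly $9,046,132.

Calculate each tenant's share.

Unit 2A: $2,333,174; Unit G2: $1,544,717; Unit 3A: $3,417,784; Unit PH2: $1,750,457

Floor area total 28,518; days total 543.
Blended shares (50% floor area + 50% days): Unit 2A 0.2579; Unit G2 0.1708; Unit 3A 0.3778; Unit PH2 0.1935.
Unrounded shares: Unit 2A 2,333,173.77; Unit G2 1,544,716.98; Unit 3A 3,417,784.34; Unit PH2 1,750,456.91.
After rounding ($1): Unit 2A $2,333,174; Unit G2 $1,544,717; Unit 3A $3,417,784; Unit PH2 $1,750,457. Sum = $9,046,132.
Sum already equals the total — no adjustment.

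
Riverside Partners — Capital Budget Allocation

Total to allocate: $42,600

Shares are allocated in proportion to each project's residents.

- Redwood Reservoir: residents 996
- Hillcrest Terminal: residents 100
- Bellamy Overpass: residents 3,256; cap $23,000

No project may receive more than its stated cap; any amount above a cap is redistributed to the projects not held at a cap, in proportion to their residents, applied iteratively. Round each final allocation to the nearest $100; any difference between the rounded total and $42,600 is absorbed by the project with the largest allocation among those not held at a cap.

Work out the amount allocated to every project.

Redwood Reservoir: $17,800 · Hillcrest Terminal: $1,800 · Bellamy Overpass: $23,000

Residents total: 4,352.
Pro-rata shares before constraints: Redwood Reservoir 9,749.45; Hillcrest Terminal 978.86; Bellamy Overpass 31,871.69.
Held at cap: Bellamy Overpass ($23,000); residual $19,600 reallocated over remaining residents 1,096.
Shares after redistribution: Redwood Reservoir 17,811.68 → $17,800; Hillcrest Terminal 1,788.32 → $1,800.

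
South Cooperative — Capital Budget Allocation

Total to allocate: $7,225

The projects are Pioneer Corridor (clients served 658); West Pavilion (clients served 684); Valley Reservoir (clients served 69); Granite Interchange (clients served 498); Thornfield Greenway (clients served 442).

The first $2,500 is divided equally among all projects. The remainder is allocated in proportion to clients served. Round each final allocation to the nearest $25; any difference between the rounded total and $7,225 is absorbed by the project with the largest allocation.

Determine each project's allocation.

Pioneer Corridor: $1,825 | West Pavilion: $1,850 | Valley Reservoir: $650 | Granite Interchange: $1,500 | Thornfield Greenway: $1,400

First tranche $2,500 split equally: $500 each.
Remainder $4,725 by clients served (total 2,351): Pioneer Corridor 1,322.44 → $1,325; West Pavilion 1,374.69 → $1,375; Valley Reservoir 138.68 → $150; Granite Interchange 1,000.87 → $1,000; Thornfield Greenway 888.32 → $900.
Rounding difference −$25 on remainder applied to West Pavilion.
Totals: Pioneer Corridor $500 + $1,325 = $1,825; West Pavilion $500 + $1,350 = $1,850; Valley Reservoir $500 + $150 = $650; Granite Interchange $500 + $1,000 = $1,500; Thornfield Greenway $500 + $900 = $1,400.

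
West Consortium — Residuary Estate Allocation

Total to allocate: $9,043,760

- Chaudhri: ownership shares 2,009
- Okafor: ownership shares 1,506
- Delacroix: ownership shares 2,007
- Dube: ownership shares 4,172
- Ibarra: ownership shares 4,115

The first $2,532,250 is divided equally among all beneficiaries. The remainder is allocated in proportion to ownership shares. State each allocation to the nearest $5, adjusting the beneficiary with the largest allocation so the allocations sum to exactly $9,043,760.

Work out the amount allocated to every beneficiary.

Equal tier: $2,532,250 ÷ 5 = $506,450 apiece.
Remainder $6,511,510 by ownership shares (total 13,809): Chaudhri 947,325.92 → $947,325; Okafor 710,140.78 → $710,140; Delacroix 946,382.84 → $946,385; Dube 1,967,269.15 → $1,967,270; Ibarra 1,940,391.31 → $1,940,390.
Totals: Chaudhri $506,450 + $947,325 = $1,453,775; Okafor $506,450 + $710,140 = $1,216,590; Delacroix $506,450 + $946,385 = $1,452,835; Dube $506,450 + $1,967,270 = $2,473,720; Ibarra $506,450 + $1,940,390 = $2,446,840.

Chaudhri: $1,453,775 · Okafor: $1,216,590 · Delacroix: $1,452,835 · Dube: $2,473,720 · Ibarra: $2,446,840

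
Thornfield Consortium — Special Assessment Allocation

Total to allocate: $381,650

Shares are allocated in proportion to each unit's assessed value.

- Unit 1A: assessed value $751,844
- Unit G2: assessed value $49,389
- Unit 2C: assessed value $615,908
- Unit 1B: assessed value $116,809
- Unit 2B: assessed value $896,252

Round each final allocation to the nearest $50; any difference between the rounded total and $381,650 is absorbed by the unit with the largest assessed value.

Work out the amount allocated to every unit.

Unit 1A: $118,050 · Unit G2: $7,750 · Unit 2C: $96,700 · Unit 1B: $18,350 · Unit 2B: $140,800

Total assessed value = 2,430,202.
Pro-rata amounts: Unit 1A 751,844/2,430,202 × $381,650 = 118,073.01; Unit G2 49,389/2,430,202 × $381,650 = 7,756.27; Unit 2C 615,908/2,430,202 × $381,650 = 96,724.9999; Unit 1B 116,809/2,430,202 × $381,650 = 18,344.22; Unit 2B 896,252/2,430,202 × $381,650 = 140,751.50.
Rounded to nearest $50: Unit 1A $118,050; Unit G2 $7,750; Unit 2C $96,700; Unit 1B $18,350; Unit 2B $140,750. Sum = $381,600.
Difference $381,650 − $381,600 = +$50 applied to largest assessed value (Unit 2B): Unit 2B becomes $140,800.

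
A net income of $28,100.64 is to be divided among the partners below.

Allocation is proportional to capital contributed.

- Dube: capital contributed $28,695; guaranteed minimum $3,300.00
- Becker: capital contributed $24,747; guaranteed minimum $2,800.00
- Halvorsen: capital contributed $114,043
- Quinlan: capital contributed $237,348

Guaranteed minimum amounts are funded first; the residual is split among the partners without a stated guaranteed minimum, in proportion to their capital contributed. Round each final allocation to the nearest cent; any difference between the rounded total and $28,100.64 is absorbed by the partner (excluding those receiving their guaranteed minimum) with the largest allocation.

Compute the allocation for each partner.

Dube: $3,300.00 · Becker: $2,800.00 · Halvorsen: $7,140.25 · Quinlan: $14,860.39

Guaranteed amounts: Dube $3,300.00; Becker $2,800.00. Residual $22,000.64.
Residual split over remaining capital contributed 351,391: Halvorsen 7,140.2483 → $7,140.25; Quinlan 14,860.3917 → $14,860.39.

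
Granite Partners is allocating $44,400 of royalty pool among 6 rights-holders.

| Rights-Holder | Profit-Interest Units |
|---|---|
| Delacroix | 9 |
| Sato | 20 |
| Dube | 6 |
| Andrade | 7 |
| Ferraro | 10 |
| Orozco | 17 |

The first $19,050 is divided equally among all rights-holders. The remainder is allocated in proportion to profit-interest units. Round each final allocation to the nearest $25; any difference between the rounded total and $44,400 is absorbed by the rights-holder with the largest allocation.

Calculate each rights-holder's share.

First tranche $19,050 split equally: $3,175 each.
Remainder $25,350 by profit-interest units (total 69): Delacroix 3,306.52 → $3,300; Sato 7,347.83 → $7,350; Dube 2,204.35 → $2,200; Andrade 2,571.74 → $2,575; Ferraro 3,673.91 → $3,675; Orozco 6,245.65 → $6,250.
Totals: Delacroix $3,175 + $3,300 = $6,475; Sato $3,175 + $7,350 = $10,525; Dube $3,175 + $2,200 = $5,375; Andrade $3,175 + $2,575 = $5,750; Ferraro $3,175 + $3,675 = $6,850; Orozco $3,175 + $6,250 = $9,425.

Delacroix: $6,475 | Sato: $10,525 | Dube: $5,375 | Andrade: $5,750 | Ferraro: $6,850 | Orozco: $9,425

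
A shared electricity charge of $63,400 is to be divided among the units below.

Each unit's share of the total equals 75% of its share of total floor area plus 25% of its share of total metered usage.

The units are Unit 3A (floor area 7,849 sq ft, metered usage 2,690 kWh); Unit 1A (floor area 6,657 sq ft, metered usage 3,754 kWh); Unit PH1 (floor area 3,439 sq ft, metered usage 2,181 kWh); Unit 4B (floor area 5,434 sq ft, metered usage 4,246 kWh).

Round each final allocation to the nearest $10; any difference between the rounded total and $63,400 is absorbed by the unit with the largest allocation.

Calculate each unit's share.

Totals — floor area 23,379, metered usage 12,871.
Blended shares (75% floor area + 25% metered usage): Unit 3A 0.3040; Unit 1A 0.2865; Unit PH1 0.1527; Unit 4B 0.2568.
Unrounded shares: Unit 3A 19,276.50; Unit 1A 18,162.38; Unit PH1 9,680.30; Unit 4B 16,280.82.
After rounding ($10): Unit 3A $19,280; Unit 1A $18,160; Unit PH1 $9,680; Unit 4B $16,280. Sum = $63,400.
Rounded total matches; no reconciliation needed.

Unit 3A: $19,280 · Unit 1A: $18,160 · Unit PH1: $9,680 · Unit 4B: $16,280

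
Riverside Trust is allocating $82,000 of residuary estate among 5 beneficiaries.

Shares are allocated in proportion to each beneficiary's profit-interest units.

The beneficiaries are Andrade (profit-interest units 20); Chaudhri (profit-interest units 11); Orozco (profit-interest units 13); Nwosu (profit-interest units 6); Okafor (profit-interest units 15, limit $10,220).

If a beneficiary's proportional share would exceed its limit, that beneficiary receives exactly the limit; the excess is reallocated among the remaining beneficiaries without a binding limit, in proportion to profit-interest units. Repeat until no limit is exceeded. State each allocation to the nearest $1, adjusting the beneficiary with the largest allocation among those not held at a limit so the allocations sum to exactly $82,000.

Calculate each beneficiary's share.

Sum of profit-interest units: 65.
Pro-rata shares before constraints: Andrade 25,230.77; Chaudhri 13,876.92; Orozco 16,400.00; Nwosu 7,569.23; Okafor 18,923.08.
Held at cap: Okafor ($10,220); balance $71,780 reallocated over remaining profit-interest units 50.
Shares after redistribution: Andrade 28,712.00 → $28,712; Chaudhri 15,791.60 → $15,792; Orozco 18,662.80 → $18,663; Nwosu 8,613.60 → $8,614.
Rounding difference −$1 applied to Andrade → $28,711.

Andrade: $28,711 · Chaudhri: $15,792 · Orozco: $18,663 · Nwosu: $8,614 · Okafor: $10,220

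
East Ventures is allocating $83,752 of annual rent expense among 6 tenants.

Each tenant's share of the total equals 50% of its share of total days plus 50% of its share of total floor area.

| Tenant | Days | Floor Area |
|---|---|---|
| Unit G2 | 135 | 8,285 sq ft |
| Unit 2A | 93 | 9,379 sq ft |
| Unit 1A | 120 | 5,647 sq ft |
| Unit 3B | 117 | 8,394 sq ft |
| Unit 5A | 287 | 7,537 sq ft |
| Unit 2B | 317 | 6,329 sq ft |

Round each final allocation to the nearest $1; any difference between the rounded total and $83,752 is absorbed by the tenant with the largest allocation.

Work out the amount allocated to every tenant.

Unit G2: $12,902 | Unit 2A: $12,262 | Unit 1A: $9,890 | Unit 3B: $12,297 | Unit 5A: $18,169 | Unit 2B: $18,232

Days total 1,069; floor area total 45,571.
Combined weights (50% days + 50% floor area): Unit G2 0.1540; Unit 2A 0.1464; Unit 1A 0.1181; Unit 3B 0.1468; Unit 5A 0.2169; Unit 2B 0.2177.
Raw shares: Unit G2 12,901.60; Unit 2A 12,261.62; Unit 1A 9,889.90; Unit 3B 12,296.64; Unit 5A 18,168.55; Unit 2B 18,233.69.
Rounded to nearest $1: Unit G2 $12,902; Unit 2A $12,262; Unit 1A $9,890; Unit 3B $12,297; Unit 5A $18,169; Unit 2B $18,234. Sum = $83,754.
Difference $83,752 − $83,754 = −$2 applied to largest allocation (Unit 2B): Unit 2B becomes $18,232.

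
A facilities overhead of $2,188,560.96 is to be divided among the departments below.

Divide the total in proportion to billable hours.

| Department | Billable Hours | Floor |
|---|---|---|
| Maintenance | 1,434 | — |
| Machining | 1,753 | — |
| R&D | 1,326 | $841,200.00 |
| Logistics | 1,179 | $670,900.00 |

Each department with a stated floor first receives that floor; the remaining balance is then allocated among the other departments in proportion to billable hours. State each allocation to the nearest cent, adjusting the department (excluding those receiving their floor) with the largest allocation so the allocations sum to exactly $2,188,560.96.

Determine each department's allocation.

Maintenance: $304,375.59 | Machining: $372,085.37 | R&D: $841,200.00 | Logistics: $670,900.00

Fund the minimums — R&D $841,200.00; Logistics $670,900.00. Residual $676,460.96.
Residual split over remaining billable hours 3,187: Maintenance 304,375.5935 → $304,375.59; Machining 372,085.3665 → $372,085.37.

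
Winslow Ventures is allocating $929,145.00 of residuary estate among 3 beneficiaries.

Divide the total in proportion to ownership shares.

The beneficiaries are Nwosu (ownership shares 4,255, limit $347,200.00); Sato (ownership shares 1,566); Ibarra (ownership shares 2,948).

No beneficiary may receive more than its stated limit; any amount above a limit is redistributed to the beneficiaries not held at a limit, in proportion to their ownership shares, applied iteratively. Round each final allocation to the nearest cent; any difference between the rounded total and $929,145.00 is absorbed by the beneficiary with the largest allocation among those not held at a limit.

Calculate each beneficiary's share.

Nwosu: $347,200.00; Sato: $201,888.76; Ibarra: $380,056.24

Total ownership shares = 8,769.
Proportional shares (ignoring caps): Nwosu 450,850.9494; Sato 165,930.1026; Ibarra 312,363.9480.
Held at cap: Nwosu ($347,200.00); balance $581,945.00 reallocated over remaining ownership shares 4,514.
Redistributed shares: Sato 201,888.7616 → $201,888.76; Ibarra 380,056.2384 → $380,056.24.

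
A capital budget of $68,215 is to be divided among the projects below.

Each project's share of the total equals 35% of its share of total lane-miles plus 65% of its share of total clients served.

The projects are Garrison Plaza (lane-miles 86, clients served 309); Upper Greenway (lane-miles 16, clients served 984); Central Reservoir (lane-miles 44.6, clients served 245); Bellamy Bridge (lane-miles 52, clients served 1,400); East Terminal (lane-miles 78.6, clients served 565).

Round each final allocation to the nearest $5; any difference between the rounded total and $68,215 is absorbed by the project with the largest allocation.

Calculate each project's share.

Garrison Plaza: $11,320; Upper Greenway: $13,835; Central Reservoir: $6,945; Bellamy Bridge: $22,195; East Terminal: $13,920

Lane-miles total 277.2; clients served total 3,503.
Combined weights (35% lane-miles + 65% clients served): Garrison Plaza 0.1659; Upper Greenway 0.2028; Central Reservoir 0.1018; Bellamy Bridge 0.3254; East Terminal 0.2041.
Unrounded shares: Garrison Plaza 11,318.40; Upper Greenway 13,833.21; Central Reservoir 6,942.52; Bellamy Bridge 22,199.47; East Terminal 13,921.39.
Rounded to nearest $5: Garrison Plaza $11,320; Upper Greenway $13,835; Central Reservoir $6,945; Bellamy Bridge $22,200; East Terminal $13,920. Sum = $68,220.
Difference $68,215 − $68,220 = −$5 applied to largest allocation (Bellamy Bridge): Bellamy Bridge becomes $22,195.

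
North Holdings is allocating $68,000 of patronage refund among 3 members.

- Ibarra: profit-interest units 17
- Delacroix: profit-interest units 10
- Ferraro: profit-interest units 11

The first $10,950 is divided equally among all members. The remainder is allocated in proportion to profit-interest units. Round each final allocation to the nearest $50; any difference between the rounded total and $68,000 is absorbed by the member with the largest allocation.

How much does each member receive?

Equal tier: $10,950 ÷ 3 = $3,650 apiece.
Remainder $57,050 by profit-interest units (total 38): Ibarra 25,522.37 → $25,500; Delacroix 15,013.16 → $15,000; Ferraro 16,514.47 → $16,500.
Rounding difference +$50 on remainder applied to Ibarra.
Totals: Ibarra $3,650 + $25,550 = $29,200; Delacroix $3,650 + $15,000 = $18,650; Ferraro $3,650 + $16,500 = $20,150.

Ibarra: $29,200; Delacroix: $18,650; Ferraro: $20,150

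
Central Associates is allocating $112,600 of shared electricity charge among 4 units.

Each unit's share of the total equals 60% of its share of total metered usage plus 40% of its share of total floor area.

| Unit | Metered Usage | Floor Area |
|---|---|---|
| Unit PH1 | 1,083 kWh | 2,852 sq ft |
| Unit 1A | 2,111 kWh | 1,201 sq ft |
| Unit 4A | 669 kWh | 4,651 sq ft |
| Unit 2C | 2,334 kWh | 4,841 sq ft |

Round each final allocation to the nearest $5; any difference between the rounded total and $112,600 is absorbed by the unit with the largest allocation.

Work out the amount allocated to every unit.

Metered usage total 6,197; floor area total 13,545.
Combined weights (60% metered usage + 40% floor area): Unit PH1 0.1891; Unit 1A 0.2399; Unit 4A 0.2021; Unit 2C 0.3689.
Unrounded shares: Unit PH1 21,290.42; Unit 1A 27,007.81; Unit 4A 22,759.03; Unit 2C 41,542.74.
At nearest $5: Unit PH1 $21,290; Unit 1A $27,010; Unit 4A $22,760; Unit 2C $41,545. Sum = $112,605.
Difference $112,600 − $112,605 = −$5 applied to largest allocation (Unit 2C): Unit 2C becomes $41,540.

Unit PH1: $21,290; Unit 1A: $27,010; Unit 4A: $22,760; Unit 2C: $41,540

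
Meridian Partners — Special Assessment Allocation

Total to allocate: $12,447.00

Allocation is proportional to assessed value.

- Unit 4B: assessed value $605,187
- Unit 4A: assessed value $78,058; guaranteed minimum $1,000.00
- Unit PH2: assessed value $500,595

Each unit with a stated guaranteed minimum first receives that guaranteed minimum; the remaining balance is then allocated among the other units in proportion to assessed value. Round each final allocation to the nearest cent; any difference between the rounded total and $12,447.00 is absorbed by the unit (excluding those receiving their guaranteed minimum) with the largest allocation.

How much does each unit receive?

Unit 4B: $6,264.87; Unit 4A: $1,000.00; Unit PH2: $5,182.13

Minimums first: Unit 4A $1,000.00. Remaining pool $11,447.00.
Remaining pool split over remaining assessed value 1,105,782: Unit 4B 6,264.8656 → $6,264.87; Unit PH2 5,182.1344 → $5,182.13.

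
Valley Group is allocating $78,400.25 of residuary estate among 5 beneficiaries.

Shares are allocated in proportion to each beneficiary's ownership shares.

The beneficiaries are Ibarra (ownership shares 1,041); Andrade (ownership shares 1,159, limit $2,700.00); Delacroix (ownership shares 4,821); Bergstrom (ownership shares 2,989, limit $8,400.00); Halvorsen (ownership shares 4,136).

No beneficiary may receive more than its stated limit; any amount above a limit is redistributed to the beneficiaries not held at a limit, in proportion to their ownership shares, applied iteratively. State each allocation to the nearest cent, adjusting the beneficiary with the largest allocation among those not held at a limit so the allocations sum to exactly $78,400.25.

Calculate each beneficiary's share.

Ibarra: $7,007.36 · Andrade: $2,700.00 · Delacroix: $32,451.94 · Bergstrom: $8,400.00 · Halvorsen: $27,840.95

Total ownership shares = 14,146.
Unconstrained shares: Ibarra 5,769.4515; Andrade 6,423.4335; Delacroix 26,719.0446; Bergstrom 16,565.6968; Halvorsen 22,922.6236.
Capped: Andrade ($2,700.00), Bergstrom ($8,400.00); residual $67,300.25 reallocated over remaining ownership shares 9,998.
Remaining shares: Ibarra 7,007.3575 → $7,007.36; Delacroix 32,451.9409 → $32,451.94; Halvorsen 27,840.9516 → $27,840.95.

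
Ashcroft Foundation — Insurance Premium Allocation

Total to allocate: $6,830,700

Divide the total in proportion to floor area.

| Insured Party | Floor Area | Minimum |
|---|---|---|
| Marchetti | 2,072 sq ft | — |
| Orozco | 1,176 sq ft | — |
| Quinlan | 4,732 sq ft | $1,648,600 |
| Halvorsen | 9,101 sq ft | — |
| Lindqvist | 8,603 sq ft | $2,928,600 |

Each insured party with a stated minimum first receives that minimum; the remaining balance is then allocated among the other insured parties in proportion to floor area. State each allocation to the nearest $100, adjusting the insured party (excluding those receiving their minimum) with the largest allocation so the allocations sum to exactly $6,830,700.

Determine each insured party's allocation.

Marchetti: $378,100 · Orozco: $214,600 · Quinlan: $1,648,600 · Halvorsen: $1,660,800 · Lindqvist: $2,928,600

Guaranteed amounts: Quinlan $1,648,600; Lindqvist $2,928,600. Balance $2,253,500.
Balance split over remaining floor area 12,349: Marchetti 378,107.70 → $378,100; Orozco 214,601.67 → $214,600; Halvorsen 1,660,790.63 → $1,660,800.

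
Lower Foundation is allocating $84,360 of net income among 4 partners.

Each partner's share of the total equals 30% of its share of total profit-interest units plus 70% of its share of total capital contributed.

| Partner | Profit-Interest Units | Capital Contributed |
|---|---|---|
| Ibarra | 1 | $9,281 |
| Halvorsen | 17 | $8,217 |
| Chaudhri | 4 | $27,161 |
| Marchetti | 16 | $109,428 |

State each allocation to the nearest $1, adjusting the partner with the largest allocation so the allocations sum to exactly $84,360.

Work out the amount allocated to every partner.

Totals — profit-interest units 38, capital contributed 154,087.
Blended shares (30% profit-interest units + 70% capital contributed): Ibarra 0.0501; Halvorsen 0.1715; Chaudhri 0.1550; Marchetti 0.6234.
Proportional shares: Ibarra 4,222.83; Halvorsen 14,471.07; Chaudhri 13,073.13; Marchetti 52,592.97.
At nearest $1: Ibarra $4,223; Halvorsen $14,471; Chaudhri $13,073; Marchetti $52,593. Sum = $84,360.
Sum already equals the total — no adjustment.

Ibarra: $4,223 · Halvorsen: $14,471 · Chaudhri: $13,073 · Marchetti: $52,593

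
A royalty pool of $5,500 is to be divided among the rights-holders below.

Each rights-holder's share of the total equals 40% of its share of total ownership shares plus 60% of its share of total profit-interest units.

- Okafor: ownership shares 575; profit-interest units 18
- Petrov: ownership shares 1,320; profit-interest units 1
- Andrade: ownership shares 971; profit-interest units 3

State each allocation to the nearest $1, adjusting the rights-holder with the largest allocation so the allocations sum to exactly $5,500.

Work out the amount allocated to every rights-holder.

Totals — ownership shares 2,866, profit-interest units 22.
Combined weights (40% ownership shares + 60% profit-interest units): Okafor 0.5712; Petrov 0.2115; Andrade 0.2173.
Raw shares: Okafor 3,141.38; Petrov 1,163.26; Andrade 1,195.36.
At nearest $1: Okafor $3,141; Petrov $1,163; Andrade $1,195. Sum = $5,499.
Difference $5,500 − $5,499 = +$1 applied to largest allocation (Okafor): Okafor becomes $3,142.

Okafor: $3,142; Petrov: $1,163; Andrade: $1,195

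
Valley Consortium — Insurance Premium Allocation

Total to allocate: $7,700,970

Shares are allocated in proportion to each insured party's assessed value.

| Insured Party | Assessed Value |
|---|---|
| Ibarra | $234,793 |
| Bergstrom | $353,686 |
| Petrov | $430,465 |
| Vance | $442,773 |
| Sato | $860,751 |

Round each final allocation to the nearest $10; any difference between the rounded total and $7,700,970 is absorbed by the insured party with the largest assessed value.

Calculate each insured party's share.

Ibarra: $778,540 · Bergstrom: $1,172,770 · Petrov: $1,427,360 · Vance: $1,468,170 · Sato: $2,854,130

Sum of assessed value: 234,793 + 353,686 + 430,465 + 442,773 + 860,751 = 2,322,468.
Raw shares: Ibarra 778,539.83; Bergstrom 1,172,771.93; Petrov 1,427,360.05; Vance 1,468,171.61; Sato 2,854,126.57.
Rounded to nearest $10: Ibarra $778,540; Bergstrom $1,172,770; Petrov $1,427,360; Vance $1,468,170; Sato $2,854,130. Sum = $7,700,970.
Rounded total matches; no reconciliation needed.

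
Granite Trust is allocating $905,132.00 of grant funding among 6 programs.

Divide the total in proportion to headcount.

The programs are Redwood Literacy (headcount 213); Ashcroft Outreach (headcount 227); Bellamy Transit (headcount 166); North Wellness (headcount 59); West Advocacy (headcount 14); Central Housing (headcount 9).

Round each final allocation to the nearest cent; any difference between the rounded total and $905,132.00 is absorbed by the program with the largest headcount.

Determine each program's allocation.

Redwood Literacy: $280,222.55; Ashcroft Outreach: $298,640.94; Bellamy Transit: $218,389.41; North Wellness: $77,620.33; West Advocacy: $18,418.38; Central Housing: $11,840.39

Sum of headcount: 213 + 227 + 166 + 59 + 14 + 9 = 688.
Raw shares: Redwood Literacy 280,222.5523; Ashcroft Outreach 298,640.9360; Bellamy Transit 218,389.4070; North Wellness 77,620.3314; West Advocacy 18,418.3837; Central Housing 11,840.3895.
Rounded to nearest cent: Redwood Literacy $280,222.55; Ashcroft Outreach $298,640.94; Bellamy Transit $218,389.41; North Wellness $77,620.33; West Advocacy $18,418.38; Central Housing $11,840.39. Sum = $905,132.00.
Rounded total matches; no reconciliation needed.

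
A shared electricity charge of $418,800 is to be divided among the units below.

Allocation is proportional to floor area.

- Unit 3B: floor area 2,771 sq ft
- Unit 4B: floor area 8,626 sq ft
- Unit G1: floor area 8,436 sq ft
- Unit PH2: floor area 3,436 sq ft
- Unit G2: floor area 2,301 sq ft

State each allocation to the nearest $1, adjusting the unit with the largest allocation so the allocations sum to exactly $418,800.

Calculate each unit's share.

Unit 3B: $45,385 | Unit 4B: $141,281 | Unit G1: $138,170 | Unit PH2: $56,277 | Unit G2: $37,687

Sum of floor area: 25,570.
Unrounded shares: Unit 3B 2,771/25,570 × $418,800 = 45,385.01; Unit 4B 8,626/25,570 × $418,800 = 141,281.53; Unit G1 8,436/25,570 × $418,800 = 138,169.61; Unit PH2 3,436/25,570 × $418,800 = 56,276.76; Unit G2 2,301/25,570 × $418,800 = 37,687.09.
At nearest $1: Unit 3B $45,385; Unit 4B $141,282; Unit G1 $138,170; Unit PH2 $56,277; Unit G2 $37,687. Sum = $418,801.
Difference $418,800 − $418,801 = −$1 applied to largest allocation (Unit 4B): Unit 4B becomes $141,281.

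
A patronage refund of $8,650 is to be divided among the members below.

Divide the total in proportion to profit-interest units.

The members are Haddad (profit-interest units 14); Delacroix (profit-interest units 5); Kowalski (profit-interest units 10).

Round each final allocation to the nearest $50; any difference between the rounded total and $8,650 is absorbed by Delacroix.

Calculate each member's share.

Combined profit-interest units = 29.
Proportional shares: Haddad 14/29 × $8,650 = 4,175.86; Delacroix 5/29 × $8,650 = 1,491.38; Kowalski 10/29 × $8,650 = 2,982.76.
Rounded to nearest $50: Haddad $4,200; Delacroix $1,500; Kowalski $3,000. Sum = $8,700.
Difference $8,650 − $8,700 = −$50 applied to Delacroix: Delacroix becomes $1,450.

Haddad: $4,200 | Delacroix: $1,450 | Kowalski: $3,000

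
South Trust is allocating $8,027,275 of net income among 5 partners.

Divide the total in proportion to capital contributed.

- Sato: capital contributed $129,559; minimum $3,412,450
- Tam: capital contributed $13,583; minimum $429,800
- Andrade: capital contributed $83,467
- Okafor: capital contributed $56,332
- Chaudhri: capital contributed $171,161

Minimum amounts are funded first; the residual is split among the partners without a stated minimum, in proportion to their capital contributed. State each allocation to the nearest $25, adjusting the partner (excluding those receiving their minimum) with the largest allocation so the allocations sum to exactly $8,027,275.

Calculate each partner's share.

Fund the minimums — Sato $3,412,450; Tam $429,800. Residual $4,185,025.
Residual split over remaining capital contributed 310,960: Andrade 1,123,332.52 → $1,123,325; Okafor 758,138.76 → $758,150; Chaudhri 2,303,553.72 → $2,303,550.

Sato: $3,412,450 · Tam: $429,800 · Andrade: $1,123,325 · Okafor: $758,150 · Chaudhri: $2,303,550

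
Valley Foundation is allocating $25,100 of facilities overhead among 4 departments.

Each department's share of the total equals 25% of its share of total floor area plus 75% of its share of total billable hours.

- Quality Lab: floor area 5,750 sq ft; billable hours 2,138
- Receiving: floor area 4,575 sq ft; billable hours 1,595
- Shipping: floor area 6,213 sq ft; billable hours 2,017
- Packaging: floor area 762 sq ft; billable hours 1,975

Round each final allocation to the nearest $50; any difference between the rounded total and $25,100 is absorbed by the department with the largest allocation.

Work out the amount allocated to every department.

Totals — floor area 17,300, billable hours 7,725.
Blended shares (25% floor area + 75% billable hours): Quality Lab 0.2907; Receiving 0.2210; Shipping 0.2856; Packaging 0.2028.
Pro-rata amounts: Quality Lab 7,295.70; Receiving 5,546.27; Shipping 7,168.77; Packaging 5,089.25.
After rounding ($50): Quality Lab $7,300; Receiving $5,550; Shipping $7,150; Packaging $5,100. Sum = $25,100.
Rounded total matches; no reconciliation needed.

Quality Lab: $7,300; Receiving: $5,550; Shipping: $7,150; Packaging: $5,100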